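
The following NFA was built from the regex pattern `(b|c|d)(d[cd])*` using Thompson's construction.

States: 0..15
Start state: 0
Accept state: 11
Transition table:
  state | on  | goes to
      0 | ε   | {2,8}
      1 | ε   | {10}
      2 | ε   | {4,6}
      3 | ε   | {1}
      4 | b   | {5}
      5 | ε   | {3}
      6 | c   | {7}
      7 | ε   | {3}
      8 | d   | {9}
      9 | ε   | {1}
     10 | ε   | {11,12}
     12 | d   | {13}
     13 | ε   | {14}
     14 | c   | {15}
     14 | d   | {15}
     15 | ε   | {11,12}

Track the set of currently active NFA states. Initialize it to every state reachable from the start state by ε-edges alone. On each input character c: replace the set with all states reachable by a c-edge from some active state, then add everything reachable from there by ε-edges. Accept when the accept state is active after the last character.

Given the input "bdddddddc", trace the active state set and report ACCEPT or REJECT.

Answer: ACCEPT

Derivation:
S₀ = ε-closure({0}) = {0,2,4,6,8}
'b' @ 1: {1,3,5,10,11,12}  (accept∈set)
'd' @ 2: {13,14}
'd' @ 3: {11,12,15}  (accept∈set)
'd' @ 4: {13,14}
'd' @ 5: {11,12,15}  (accept∈set)
'd' @ 6: {13,14}
'd' @ 7: {11,12,15}  (accept∈set)
'd' @ 8: {13,14}
'c' @ 9: {11,12,15}  (accept∈set)
final: {11,12,15}; accept 11 in set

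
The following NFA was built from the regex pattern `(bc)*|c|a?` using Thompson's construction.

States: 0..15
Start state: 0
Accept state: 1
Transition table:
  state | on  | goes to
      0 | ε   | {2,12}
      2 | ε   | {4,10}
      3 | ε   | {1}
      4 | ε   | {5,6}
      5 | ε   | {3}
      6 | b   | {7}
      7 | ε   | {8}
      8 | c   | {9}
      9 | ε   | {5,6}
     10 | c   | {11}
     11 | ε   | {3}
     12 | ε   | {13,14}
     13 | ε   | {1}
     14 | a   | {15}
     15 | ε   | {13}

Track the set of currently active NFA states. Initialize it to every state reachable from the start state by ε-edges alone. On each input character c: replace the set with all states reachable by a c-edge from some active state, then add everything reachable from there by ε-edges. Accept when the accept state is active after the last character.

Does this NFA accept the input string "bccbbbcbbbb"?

start: ε-closure({0}) = {0,1,2,3,4,5,6,10,12,13,14}
'b' @ 1: {7,8}
'c' @ 2: {1,3,5,6,9}  [accepting]
'c' @ 3: {}  — state set empty
rest 'bbbcbbbb' ignored (set empty)
after full input: {}  (accept=1 not in)

Answer: REJECT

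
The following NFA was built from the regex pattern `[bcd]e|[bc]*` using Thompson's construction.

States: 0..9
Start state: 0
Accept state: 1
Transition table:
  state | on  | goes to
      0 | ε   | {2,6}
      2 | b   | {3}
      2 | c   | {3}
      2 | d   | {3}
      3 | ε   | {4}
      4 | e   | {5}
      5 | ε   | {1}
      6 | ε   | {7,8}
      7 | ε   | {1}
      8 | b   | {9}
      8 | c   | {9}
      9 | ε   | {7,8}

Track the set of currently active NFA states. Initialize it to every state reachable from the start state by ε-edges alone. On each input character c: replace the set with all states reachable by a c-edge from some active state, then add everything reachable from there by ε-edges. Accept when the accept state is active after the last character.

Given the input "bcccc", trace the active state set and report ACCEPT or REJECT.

Answer: ACCEPT

Trace:
S₀ = ε-closure({0}) = {0,1,2,6,7,8}
'b' @ 1: {1,3,4,7,8,9}  ✓accept
'c' @ 2: {1,7,8,9}  ✓accept
'c' @ 3: {1,7,8,9}  ✓accept
'c' @ 4: {1,7,8,9}  ✓accept
'c' @ 5: {1,7,8,9}  ✓accept
final: {1,7,8,9}; accept 1 in set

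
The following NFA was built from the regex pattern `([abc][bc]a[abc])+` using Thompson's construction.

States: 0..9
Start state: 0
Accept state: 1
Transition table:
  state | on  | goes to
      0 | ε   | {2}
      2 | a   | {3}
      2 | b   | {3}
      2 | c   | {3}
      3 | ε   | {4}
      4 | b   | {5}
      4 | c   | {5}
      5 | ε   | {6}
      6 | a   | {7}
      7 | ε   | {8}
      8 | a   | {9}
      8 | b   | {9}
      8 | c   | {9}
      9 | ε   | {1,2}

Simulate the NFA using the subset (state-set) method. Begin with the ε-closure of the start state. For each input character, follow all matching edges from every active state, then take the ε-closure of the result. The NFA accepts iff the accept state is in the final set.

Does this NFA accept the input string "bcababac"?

Answer: ACCEPT

Trace:
S₀ = ε-closure({0}) = {0,2}
'b' @ 1: {3,4}
'c' @ 2: {5,6}
'a' @ 3: {7,8}
'b' @ 4: {1,2,9}  (accept∈set)
'a' @ 5: {3,4}
'b' @ 6: {5,6}
'a' @ 7: {7,8}
'c' @ 8: {1,2,9}  (accept∈set)
final: {1,2,9}; accept 1 in set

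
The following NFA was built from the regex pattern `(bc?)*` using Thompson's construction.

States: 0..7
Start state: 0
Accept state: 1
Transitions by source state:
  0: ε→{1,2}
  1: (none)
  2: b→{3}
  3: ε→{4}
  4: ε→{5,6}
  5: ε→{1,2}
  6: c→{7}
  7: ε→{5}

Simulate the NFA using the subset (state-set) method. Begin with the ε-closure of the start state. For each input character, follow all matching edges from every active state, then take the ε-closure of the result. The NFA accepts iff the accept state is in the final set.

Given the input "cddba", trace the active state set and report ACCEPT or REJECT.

Answer: REJECT

Steps:
S₀ = ε-closure({0}) = {0,1,2}
'c' @ 1: {}  — state set empty
rest 'ddba' ignored (set empty)
after full input: {}  (accept=1 not in)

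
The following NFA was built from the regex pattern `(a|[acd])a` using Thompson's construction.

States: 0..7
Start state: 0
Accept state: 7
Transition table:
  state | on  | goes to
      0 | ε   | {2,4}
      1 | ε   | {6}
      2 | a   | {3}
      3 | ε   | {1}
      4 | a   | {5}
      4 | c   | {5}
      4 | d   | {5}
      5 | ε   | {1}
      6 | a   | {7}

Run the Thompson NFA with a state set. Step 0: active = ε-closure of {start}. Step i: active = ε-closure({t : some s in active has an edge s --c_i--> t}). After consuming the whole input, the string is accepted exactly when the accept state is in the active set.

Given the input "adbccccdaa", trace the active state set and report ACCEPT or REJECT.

Answer: REJECT

Derivation:
start: ε-closure({0}) = {0,2,4}
'a' @ 1: {1,3,5,6}
'd' @ 2: {}  — no active states
rest 'bccccdaa' ignored (set empty)
end set {} — state 7 not in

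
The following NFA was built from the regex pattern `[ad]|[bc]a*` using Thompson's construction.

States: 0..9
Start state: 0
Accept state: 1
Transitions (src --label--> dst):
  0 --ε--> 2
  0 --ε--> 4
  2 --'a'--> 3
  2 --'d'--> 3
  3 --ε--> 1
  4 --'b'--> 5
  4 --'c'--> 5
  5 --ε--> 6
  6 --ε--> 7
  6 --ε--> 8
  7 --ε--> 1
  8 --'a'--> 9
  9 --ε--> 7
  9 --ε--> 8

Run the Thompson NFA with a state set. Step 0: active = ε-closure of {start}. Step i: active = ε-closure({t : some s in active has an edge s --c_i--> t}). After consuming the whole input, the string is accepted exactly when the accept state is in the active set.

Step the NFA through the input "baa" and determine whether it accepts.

Answer: ACCEPT

Trace:
initial (ε-close {0}): {0,2,4}
'b' @ 1: {1,5,6,7,8}  (accept∈set)
'a' @ 2: {1,7,8,9}  (accept∈set)
'a' @ 3: {1,7,8,9}  (accept∈set)
after full input: {1,7,8,9}  (accept=1 in)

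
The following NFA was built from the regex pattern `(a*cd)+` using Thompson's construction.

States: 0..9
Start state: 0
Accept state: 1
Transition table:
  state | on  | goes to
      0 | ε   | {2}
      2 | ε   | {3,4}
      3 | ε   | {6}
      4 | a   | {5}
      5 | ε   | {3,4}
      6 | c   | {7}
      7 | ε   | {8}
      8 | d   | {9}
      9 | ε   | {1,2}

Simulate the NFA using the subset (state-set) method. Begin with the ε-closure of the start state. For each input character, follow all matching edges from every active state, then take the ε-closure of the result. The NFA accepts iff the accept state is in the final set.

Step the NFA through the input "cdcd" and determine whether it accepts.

initial (ε-close {0}): {0,2,3,4,6}
'c' @ 1: {7,8}
'd' @ 2: {1,2,3,4,6,9}  [accepting]
'c' @ 3: {7,8}
'd' @ 4: {1,2,3,4,6,9}  [accepting]
after full input: {1,2,3,4,6,9}  (accept=1 in)

Answer: ACCEPT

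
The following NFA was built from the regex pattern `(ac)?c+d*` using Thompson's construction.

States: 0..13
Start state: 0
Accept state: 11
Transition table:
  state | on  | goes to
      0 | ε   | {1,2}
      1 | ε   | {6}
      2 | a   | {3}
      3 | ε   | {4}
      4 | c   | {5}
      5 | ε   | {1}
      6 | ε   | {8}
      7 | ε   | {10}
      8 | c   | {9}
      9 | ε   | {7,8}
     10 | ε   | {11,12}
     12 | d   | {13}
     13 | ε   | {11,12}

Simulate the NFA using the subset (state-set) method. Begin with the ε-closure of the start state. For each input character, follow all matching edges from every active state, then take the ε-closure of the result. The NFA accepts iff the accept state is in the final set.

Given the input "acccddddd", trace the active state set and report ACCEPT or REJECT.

initial (ε-close {0}): {0,1,2,6,8}
'a' @ 1: {3,4}
'c' @ 2: {1,5,6,8}
'c' @ 3: {7,8,9,10,11,12}  [accepting]
'c' @ 4: {7,8,9,10,11,12}  [accepting]
'd' @ 5: {11,12,13}  [accepting]
'd' @ 6: {11,12,13}  [accepting]
'd' @ 7: {11,12,13}  [accepting]
'd' @ 8: {11,12,13}  [accepting]
'd' @ 9: {11,12,13}  [accepting]
final: {11,12,13}; accept 11 in set

Answer: ACCEPT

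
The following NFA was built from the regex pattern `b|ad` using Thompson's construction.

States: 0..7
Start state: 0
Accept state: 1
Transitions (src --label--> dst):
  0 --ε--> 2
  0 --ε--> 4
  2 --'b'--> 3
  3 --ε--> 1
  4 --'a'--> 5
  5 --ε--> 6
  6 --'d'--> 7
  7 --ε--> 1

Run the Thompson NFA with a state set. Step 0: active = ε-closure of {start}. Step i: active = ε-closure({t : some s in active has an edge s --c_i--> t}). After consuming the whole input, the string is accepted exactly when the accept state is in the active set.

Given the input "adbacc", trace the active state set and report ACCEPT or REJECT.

S₀ = ε-closure({0}) = {0,2,4}
'a' @ 1: {5,6}
'd' @ 2: {1,7}  ✓accept
'b' @ 3: {}  — state set empty
rest 'acc' ignored (set empty)
end set {} — state 1 not in

Answer: REJECT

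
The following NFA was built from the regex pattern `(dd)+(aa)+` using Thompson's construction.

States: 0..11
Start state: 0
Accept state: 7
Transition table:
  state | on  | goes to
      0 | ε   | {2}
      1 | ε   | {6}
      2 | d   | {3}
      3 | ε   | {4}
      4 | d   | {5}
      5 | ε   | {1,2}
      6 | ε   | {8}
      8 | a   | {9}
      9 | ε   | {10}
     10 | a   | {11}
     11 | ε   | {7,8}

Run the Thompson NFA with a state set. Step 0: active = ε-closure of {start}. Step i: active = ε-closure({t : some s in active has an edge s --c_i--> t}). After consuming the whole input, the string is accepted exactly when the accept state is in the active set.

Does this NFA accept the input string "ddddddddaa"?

start: ε-closure({0}) = {0,2}
'd' @ 1: {3,4}
'd' @ 2: {1,2,5,6,8}
'd' @ 3: {3,4}
'd' @ 4: {1,2,5,6,8}
'd' @ 5: {3,4}
'd' @ 6: {1,2,5,6,8}
'd' @ 7: {3,4}
'd' @ 8: {1,2,5,6,8}
'a' @ 9: {9,10}
'a' @ 10: {7,8,11}  (accept∈set)
end set {7,8,11} — state 7 in

Answer: ACCEPT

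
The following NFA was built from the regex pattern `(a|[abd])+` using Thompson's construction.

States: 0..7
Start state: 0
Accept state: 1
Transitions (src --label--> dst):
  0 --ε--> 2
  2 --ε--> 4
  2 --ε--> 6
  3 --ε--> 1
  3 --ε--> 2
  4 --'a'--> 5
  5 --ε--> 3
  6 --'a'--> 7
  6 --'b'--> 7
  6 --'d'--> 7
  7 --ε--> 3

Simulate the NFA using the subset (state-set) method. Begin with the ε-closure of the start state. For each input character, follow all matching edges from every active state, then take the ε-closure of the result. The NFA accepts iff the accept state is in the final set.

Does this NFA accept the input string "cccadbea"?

Answer: REJECT

Derivation:
start: ε-closure({0}) = {0,2,4,6}
'c' @ 1: {}  — state set empty
rest 'ccadbea' ignored (set empty)
final: {}; accept 1 not in set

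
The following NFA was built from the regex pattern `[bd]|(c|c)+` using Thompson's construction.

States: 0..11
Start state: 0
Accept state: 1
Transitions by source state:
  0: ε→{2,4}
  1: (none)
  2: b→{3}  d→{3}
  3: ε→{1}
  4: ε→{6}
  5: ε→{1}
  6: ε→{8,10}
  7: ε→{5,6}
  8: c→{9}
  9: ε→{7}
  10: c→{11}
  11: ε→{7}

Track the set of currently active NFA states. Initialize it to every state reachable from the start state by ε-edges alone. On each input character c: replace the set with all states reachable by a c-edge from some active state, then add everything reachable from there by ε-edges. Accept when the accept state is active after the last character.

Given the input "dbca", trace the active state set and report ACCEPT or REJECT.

Answer: REJECT

Derivation:
S₀ = ε-closure({0}) = {0,2,4,6,8,10}
'd' @ 1: {1,3}  [accepting]
'b' @ 2: {}  — state set empty
rest 'ca' ignored (set empty)
end set {} — state 1 not in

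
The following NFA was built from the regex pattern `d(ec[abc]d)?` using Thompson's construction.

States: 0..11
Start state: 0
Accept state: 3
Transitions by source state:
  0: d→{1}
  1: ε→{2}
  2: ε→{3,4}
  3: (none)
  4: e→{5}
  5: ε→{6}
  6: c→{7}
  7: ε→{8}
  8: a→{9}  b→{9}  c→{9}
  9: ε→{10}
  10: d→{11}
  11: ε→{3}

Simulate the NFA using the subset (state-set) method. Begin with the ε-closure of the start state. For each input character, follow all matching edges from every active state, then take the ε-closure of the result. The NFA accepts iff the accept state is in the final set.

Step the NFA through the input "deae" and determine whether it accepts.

Answer: REJECT

Derivation:
initial (ε-close {0}): {0}
'd' @ 1: {1,2,3,4}  ✓accept
'e' @ 2: {5,6}
'a' @ 3: {}  — state set empty
rest 'e' ignored (set empty)
final: {}; accept 3 not in set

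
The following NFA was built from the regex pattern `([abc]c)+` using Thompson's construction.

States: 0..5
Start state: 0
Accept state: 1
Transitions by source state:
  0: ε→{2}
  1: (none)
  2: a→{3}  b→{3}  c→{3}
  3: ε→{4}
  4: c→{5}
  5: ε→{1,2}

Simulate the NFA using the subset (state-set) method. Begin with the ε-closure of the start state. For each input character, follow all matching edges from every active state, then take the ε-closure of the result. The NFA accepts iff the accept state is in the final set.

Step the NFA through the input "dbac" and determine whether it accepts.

Answer: REJECT

Derivation:
S₀ = ε-closure({0}) = {0,2}
'd' @ 1: {}  — no active states
rest 'bac' ignored (set empty)
final: {}; accept 1 not in set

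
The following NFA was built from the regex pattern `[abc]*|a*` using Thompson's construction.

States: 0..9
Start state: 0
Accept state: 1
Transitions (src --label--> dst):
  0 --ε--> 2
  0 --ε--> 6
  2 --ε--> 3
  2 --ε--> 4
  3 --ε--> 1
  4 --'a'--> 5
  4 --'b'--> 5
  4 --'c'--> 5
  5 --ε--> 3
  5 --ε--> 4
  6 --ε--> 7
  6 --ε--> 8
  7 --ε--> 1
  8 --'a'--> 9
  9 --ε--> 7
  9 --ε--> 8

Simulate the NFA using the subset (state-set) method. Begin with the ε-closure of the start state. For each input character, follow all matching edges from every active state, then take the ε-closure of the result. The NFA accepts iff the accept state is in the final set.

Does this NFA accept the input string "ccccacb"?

Answer: ACCEPT

Steps:
S₀ = ε-closure({0}) = {0,1,2,3,4,6,7,8}
'c' @ 1: {1,3,4,5}  [accepting]
'c' @ 2: {1,3,4,5}  [accepting]
'c' @ 3: {1,3,4,5}  [accepting]
'c' @ 4: {1,3,4,5}  [accepting]
'a' @ 5: {1,3,4,5}  [accepting]
'c' @ 6: {1,3,4,5}  [accepting]
'b' @ 7: {1,3,4,5}  [accepting]
end set {1,3,4,5} — state 1 in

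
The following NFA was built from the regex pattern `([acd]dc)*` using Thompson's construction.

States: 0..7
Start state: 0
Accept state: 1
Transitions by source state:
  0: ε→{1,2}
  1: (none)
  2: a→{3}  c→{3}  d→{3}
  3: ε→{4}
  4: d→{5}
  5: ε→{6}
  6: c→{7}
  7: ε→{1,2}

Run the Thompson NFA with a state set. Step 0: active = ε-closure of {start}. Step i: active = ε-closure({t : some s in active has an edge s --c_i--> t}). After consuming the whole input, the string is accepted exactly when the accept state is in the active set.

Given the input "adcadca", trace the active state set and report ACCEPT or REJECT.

Answer: REJECT

Trace:
S₀ = ε-closure({0}) = {0,1,2}
'a' @ 1: {3,4}
'd' @ 2: {5,6}
'c' @ 3: {1,2,7}  ✓accept
'a' @ 4: {3,4}
'd' @ 5: {5,6}
'c' @ 6: {1,2,7}  ✓accept
'a' @ 7: {3,4}
after full input: {3,4}  (accept=1 not in)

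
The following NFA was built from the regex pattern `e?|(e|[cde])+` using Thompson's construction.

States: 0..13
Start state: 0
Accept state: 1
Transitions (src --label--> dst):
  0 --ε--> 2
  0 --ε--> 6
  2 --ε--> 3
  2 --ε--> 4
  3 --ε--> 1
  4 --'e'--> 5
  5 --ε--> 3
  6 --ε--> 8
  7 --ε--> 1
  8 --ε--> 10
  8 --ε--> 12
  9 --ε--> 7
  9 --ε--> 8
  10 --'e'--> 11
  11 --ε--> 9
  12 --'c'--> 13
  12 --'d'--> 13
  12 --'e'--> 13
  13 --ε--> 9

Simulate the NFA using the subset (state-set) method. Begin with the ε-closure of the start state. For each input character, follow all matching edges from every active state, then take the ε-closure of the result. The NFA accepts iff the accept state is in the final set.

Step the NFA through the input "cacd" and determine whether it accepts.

start: ε-closure({0}) = {0,1,2,3,4,6,8,10,12}
'c' @ 1: {1,7,8,9,10,12,13}  [accepting]
'a' @ 2: {}  — dead — no transitions
rest 'cd' ignored (set empty)
end set {} — state 1 not in

Answer: REJECT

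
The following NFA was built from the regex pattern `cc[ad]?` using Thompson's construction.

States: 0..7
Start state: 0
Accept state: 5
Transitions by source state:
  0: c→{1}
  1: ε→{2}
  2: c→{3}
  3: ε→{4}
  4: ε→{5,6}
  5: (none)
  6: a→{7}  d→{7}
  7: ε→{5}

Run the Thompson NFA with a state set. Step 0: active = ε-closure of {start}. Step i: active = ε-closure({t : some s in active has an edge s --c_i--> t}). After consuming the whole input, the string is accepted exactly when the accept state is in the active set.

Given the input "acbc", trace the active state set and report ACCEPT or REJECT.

Answer: REJECT

Steps:
initial (ε-close {0}): {0}
'a' @ 1: {}  — state set empty
rest 'cbc' ignored (set empty)
end set {} — state 5 not in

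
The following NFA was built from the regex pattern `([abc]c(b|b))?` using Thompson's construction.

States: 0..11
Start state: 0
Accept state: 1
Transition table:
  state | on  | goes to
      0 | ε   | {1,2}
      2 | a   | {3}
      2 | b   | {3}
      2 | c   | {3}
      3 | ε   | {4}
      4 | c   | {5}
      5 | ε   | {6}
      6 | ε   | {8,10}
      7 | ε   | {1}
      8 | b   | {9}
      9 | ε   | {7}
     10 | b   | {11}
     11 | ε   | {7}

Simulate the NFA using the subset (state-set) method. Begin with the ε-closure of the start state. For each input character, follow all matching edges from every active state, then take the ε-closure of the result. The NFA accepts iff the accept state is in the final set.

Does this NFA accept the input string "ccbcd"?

Answer: REJECT

Derivation:
S₀ = ε-closure({0}) = {0,1,2}
'c' @ 1: {3,4}
'c' @ 2: {5,6,8,10}
'b' @ 3: {1,7,9,11}  [accepting]
'c' @ 4: {}  — state set empty
rest 'd' ignored (set empty)
after full input: {}  (accept=1 not in)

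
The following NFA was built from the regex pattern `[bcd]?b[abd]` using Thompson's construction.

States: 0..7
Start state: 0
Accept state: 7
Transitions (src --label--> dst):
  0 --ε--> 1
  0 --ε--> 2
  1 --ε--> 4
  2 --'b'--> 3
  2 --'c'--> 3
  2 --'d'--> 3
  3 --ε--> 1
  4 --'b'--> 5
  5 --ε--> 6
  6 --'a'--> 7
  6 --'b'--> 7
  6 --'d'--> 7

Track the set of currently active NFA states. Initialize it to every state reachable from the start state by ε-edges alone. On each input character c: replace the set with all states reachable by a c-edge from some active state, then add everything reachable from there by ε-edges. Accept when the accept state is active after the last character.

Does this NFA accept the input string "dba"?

start: ε-closure({0}) = {0,1,2,4}
'd' @ 1: {1,3,4}
'b' @ 2: {5,6}
'a' @ 3: {7}  [accepting]
after full input: {7}  (accept=7 in)

Answer: ACCEPT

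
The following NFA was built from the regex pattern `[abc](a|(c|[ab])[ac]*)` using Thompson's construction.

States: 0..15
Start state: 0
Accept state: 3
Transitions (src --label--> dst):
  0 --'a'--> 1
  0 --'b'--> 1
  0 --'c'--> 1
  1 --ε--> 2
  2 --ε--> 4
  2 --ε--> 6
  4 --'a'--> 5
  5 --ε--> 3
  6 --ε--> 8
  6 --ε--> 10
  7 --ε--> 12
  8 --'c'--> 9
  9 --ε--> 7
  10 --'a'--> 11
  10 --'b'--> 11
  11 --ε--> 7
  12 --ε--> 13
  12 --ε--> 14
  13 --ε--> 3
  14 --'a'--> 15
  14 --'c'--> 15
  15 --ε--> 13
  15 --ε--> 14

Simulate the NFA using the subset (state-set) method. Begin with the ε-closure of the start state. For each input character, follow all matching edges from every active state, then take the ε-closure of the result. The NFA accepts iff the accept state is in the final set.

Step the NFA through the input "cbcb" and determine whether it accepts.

initial (ε-close {0}): {0}
'c' @ 1: {1,2,4,6,8,10}
'b' @ 2: {3,7,11,12,13,14}  (accept∈set)
'c' @ 3: {3,13,14,15}  (accept∈set)
'b' @ 4: {}  — no active states
end set {} — state 3 not in

Answer: REJECT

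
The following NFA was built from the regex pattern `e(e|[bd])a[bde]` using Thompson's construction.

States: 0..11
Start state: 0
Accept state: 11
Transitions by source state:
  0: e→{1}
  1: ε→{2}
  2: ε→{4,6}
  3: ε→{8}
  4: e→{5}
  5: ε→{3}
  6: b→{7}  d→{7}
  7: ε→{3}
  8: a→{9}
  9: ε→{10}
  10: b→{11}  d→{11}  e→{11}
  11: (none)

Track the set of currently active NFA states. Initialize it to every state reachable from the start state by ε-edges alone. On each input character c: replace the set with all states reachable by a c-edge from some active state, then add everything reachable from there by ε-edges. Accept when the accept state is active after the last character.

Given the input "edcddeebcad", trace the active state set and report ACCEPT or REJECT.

initial (ε-close {0}): {0}
'e' @ 1: {1,2,4,6}
'd' @ 2: {3,7,8}
'c' @ 3: {}  — state set empty
rest 'ddeebcad' ignored (set empty)
final: {}; accept 11 not in set

Answer: REJECT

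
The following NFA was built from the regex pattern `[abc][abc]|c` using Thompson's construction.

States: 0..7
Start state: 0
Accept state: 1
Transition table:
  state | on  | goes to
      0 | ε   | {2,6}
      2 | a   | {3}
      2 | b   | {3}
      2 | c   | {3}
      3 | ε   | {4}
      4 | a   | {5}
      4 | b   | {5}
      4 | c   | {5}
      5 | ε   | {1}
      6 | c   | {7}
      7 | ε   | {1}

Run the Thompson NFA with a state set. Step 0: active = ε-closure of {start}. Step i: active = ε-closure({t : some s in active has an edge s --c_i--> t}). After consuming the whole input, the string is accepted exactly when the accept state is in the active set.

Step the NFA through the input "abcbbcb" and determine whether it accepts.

Answer: REJECT

Trace:
start: ε-closure({0}) = {0,2,6}
'a' @ 1: {3,4}
'b' @ 2: {1,5}  [accepting]
'c' @ 3: {}  — no active states
rest 'bbcb' ignored (set empty)
end set {} — state 1 not in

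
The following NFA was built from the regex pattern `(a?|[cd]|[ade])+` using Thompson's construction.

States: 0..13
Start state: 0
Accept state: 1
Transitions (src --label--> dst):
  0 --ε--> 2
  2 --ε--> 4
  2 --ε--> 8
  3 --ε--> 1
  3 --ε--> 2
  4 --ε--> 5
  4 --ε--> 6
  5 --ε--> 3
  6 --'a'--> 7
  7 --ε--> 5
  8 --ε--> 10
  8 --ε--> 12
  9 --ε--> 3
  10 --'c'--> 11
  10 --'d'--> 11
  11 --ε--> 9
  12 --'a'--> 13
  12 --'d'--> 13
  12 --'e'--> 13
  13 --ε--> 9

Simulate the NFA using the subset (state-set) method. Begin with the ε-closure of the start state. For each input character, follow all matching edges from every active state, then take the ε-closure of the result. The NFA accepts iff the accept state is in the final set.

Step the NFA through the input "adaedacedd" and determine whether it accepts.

initial (ε-close {0}): {0,1,2,3,4,5,6,8,10,12}
'a' @ 1: {1,2,3,4,5,6,7,8,9,10,12,13}  [accepting]
'd' @ 2: {1,2,3,4,5,6,8,9,10,11,12,13}  [accepting]
'a' @ 3: {1,2,3,4,5,6,7,8,9,10,12,13}  [accepting]
'e' @ 4: {1,2,3,4,5,6,8,9,10,12,13}  [accepting]
'd' @ 5: {1,2,3,4,5,6,8,9,10,11,12,13}  [accepting]
'a' @ 6: {1,2,3,4,5,6,7,8,9,10,12,13}  [accepting]
'c' @ 7: {1,2,3,4,5,6,8,9,10,11,12}  [accepting]
'e' @ 8: {1,2,3,4,5,6,8,9,10,12,13}  [accepting]
'd' @ 9: {1,2,3,4,5,6,8,9,10,11,12,13}  [accepting]
'd' @ 10: {1,2,3,4,5,6,8,9,10,11,12,13}  [accepting]
end set {1,2,3,4,5,6,8,9,10,11,12,13} — state 1 in

Answer: ACCEPT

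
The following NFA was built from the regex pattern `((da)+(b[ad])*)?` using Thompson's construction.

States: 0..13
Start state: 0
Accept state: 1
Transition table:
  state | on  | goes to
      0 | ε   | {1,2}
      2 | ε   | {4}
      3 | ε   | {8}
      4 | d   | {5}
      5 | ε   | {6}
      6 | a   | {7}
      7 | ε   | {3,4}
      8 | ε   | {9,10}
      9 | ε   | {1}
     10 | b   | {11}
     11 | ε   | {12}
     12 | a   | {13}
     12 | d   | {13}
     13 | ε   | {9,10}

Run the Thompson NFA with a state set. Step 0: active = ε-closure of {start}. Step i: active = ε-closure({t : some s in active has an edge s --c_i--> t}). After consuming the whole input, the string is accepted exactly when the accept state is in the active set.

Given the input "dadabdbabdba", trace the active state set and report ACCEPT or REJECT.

Answer: ACCEPT

Derivation:
S₀ = ε-closure({0}) = {0,1,2,4}
'd' @ 1: {5,6}
'a' @ 2: {1,3,4,7,8,9,10}  ✓accept
'd' @ 3: {5,6}
'a' @ 4: {1,3,4,7,8,9,10}  ✓accept
'b' @ 5: {11,12}
'd' @ 6: {1,9,10,13}  ✓accept
'b' @ 7: {11,12}
'a' @ 8: {1,9,10,13}  ✓accept
'b' @ 9: {11,12}
'd' @ 10: {1,9,10,13}  ✓accept
'b' @ 11: {11,12}
'a' @ 12: {1,9,10,13}  ✓accept
end set {1,9,10,13} — state 1 in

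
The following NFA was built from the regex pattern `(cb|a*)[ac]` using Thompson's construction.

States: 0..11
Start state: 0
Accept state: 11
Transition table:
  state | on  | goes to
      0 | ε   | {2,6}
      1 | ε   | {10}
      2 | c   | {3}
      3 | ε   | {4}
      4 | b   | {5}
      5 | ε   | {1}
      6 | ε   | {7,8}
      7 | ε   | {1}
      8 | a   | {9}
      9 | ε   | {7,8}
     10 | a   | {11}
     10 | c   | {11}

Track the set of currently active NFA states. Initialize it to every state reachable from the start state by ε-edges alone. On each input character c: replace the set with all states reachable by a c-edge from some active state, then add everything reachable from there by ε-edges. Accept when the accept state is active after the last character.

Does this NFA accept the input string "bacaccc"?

initial (ε-close {0}): {0,1,2,6,7,8,10}
'b' @ 1: {}  — dead — no transitions
rest 'acaccc' ignored (set empty)
after full input: {}  (accept=11 not in)

Answer: REJECT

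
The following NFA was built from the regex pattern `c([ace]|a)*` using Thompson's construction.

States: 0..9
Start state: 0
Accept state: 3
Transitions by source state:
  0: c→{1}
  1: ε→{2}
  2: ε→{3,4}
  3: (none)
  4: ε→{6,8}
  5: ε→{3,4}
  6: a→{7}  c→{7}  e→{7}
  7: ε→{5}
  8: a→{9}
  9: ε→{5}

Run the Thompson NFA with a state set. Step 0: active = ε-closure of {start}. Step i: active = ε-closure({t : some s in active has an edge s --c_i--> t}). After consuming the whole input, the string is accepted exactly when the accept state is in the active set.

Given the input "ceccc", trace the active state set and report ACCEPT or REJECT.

initial (ε-close {0}): {0}
'c' @ 1: {1,2,3,4,6,8}  ✓accept
'e' @ 2: {3,4,5,6,7,8}  ✓accept
'c' @ 3: {3,4,5,6,7,8}  ✓accept
'c' @ 4: {3,4,5,6,7,8}  ✓accept
'c' @ 5: {3,4,5,6,7,8}  ✓accept
end set {3,4,5,6,7,8} — state 3 in

Answer: ACCEPT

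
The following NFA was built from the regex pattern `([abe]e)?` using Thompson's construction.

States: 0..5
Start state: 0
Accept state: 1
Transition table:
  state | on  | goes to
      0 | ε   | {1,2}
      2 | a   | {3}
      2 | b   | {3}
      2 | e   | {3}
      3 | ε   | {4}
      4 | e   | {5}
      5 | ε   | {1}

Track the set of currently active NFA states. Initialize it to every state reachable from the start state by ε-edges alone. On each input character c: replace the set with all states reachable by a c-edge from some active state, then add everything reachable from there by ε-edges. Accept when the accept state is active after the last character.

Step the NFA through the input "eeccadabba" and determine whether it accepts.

start: ε-closure({0}) = {0,1,2}
'e' @ 1: {3,4}
'e' @ 2: {1,5}  ✓accept
'c' @ 3: {}  — state set empty
rest 'cadabba' ignored (set empty)
after full input: {}  (accept=1 not in)

Answer: REJECT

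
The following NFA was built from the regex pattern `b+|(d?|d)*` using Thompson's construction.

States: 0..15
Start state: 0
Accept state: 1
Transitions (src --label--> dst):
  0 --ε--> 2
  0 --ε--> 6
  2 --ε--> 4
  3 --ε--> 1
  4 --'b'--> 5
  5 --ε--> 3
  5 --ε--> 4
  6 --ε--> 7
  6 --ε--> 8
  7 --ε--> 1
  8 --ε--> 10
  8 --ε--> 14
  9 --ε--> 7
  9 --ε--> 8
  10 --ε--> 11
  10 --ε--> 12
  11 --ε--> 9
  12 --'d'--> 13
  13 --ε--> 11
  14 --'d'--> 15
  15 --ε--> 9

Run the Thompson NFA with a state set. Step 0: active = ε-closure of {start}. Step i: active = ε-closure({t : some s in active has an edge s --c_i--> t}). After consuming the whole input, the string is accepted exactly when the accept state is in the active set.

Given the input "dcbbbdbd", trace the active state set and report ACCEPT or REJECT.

initial (ε-close {0}): {0,1,2,4,6,7,8,9,10,11,12,14}
'd' @ 1: {1,7,8,9,10,11,12,13,14,15}  [accepting]
'c' @ 2: {}  — dead — no transitions
rest 'bbbdbd' ignored (set empty)
end set {} — state 1 not in

Answer: REJECT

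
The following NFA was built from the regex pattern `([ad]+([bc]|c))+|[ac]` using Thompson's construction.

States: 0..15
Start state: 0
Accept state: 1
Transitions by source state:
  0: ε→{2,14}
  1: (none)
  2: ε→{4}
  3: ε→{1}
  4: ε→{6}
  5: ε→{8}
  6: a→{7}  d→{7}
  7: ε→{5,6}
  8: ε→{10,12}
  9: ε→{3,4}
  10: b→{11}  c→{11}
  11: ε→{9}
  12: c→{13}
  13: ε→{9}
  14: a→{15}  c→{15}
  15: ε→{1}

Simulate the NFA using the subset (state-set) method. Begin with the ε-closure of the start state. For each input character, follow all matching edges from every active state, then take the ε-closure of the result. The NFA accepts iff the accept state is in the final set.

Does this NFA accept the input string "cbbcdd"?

start: ε-closure({0}) = {0,2,4,6,14}
'c' @ 1: {1,15}  [accepting]
'b' @ 2: {}  — dead — no transitions
rest 'bcdd' ignored (set empty)
final: {}; accept 1 not in set

Answer: REJECT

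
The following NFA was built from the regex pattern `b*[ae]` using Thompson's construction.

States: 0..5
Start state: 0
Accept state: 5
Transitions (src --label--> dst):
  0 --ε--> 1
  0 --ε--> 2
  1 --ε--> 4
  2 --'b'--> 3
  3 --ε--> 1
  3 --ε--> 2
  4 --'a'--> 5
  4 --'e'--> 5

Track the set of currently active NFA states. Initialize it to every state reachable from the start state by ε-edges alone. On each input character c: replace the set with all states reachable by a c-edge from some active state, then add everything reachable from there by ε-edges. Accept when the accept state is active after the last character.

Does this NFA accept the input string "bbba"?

S₀ = ε-closure({0}) = {0,1,2,4}
'b' @ 1: {1,2,3,4}
'b' @ 2: {1,2,3,4}
'b' @ 3: {1,2,3,4}
'a' @ 4: {5}  (accept∈set)
end set {5} — state 5 in

Answer: ACCEPT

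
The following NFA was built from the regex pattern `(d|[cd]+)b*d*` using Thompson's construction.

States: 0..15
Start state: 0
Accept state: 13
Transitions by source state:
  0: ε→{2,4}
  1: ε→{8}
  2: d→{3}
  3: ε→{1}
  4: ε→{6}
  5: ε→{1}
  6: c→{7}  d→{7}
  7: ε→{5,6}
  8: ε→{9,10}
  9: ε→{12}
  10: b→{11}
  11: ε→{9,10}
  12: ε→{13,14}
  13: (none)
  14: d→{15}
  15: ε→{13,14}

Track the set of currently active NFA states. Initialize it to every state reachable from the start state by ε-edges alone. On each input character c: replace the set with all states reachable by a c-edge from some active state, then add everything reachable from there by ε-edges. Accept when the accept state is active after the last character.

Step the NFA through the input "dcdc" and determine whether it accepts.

Answer: ACCEPT

Trace:
S₀ = ε-closure({0}) = {0,2,4,6}
'd' @ 1: {1,3,5,6,7,8,9,10,12,13,14}  ✓accept
'c' @ 2: {1,5,6,7,8,9,10,12,13,14}  ✓accept
'd' @ 3: {1,5,6,7,8,9,10,12,13,14,15}  ✓accept
'c' @ 4: {1,5,6,7,8,9,10,12,13,14}  ✓accept
final: {1,5,6,7,8,9,10,12,13,14}; accept 13 in set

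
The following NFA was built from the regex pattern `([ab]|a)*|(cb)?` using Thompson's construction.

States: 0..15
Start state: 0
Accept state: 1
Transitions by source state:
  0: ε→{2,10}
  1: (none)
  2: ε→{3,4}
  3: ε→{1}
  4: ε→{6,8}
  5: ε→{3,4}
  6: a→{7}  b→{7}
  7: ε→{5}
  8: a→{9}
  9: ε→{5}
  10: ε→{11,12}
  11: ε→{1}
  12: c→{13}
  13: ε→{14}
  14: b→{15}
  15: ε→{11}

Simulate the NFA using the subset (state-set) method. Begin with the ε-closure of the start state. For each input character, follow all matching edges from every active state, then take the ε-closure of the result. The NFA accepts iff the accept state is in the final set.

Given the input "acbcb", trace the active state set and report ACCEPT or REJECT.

Answer: REJECT

Steps:
initial (ε-close {0}): {0,1,2,3,4,6,8,10,11,12}
'a' @ 1: {1,3,4,5,6,7,8,9}  (accept∈set)
'c' @ 2: {}  — state set empty
rest 'bcb' ignored (set empty)
final: {}; accept 1 not in set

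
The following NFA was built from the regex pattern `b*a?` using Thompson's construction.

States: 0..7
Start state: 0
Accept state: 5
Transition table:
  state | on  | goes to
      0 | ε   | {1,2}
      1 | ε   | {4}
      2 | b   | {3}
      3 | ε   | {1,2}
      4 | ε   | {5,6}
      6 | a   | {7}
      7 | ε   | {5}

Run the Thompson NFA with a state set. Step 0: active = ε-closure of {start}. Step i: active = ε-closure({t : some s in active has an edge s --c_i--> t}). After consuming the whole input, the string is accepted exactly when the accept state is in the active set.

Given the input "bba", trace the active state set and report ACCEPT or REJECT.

start: ε-closure({0}) = {0,1,2,4,5,6}
'b' @ 1: {1,2,3,4,5,6}  [accepting]
'b' @ 2: {1,2,3,4,5,6}  [accepting]
'a' @ 3: {5,7}  [accepting]
final: {5,7}; accept 5 in set

Answer: ACCEPT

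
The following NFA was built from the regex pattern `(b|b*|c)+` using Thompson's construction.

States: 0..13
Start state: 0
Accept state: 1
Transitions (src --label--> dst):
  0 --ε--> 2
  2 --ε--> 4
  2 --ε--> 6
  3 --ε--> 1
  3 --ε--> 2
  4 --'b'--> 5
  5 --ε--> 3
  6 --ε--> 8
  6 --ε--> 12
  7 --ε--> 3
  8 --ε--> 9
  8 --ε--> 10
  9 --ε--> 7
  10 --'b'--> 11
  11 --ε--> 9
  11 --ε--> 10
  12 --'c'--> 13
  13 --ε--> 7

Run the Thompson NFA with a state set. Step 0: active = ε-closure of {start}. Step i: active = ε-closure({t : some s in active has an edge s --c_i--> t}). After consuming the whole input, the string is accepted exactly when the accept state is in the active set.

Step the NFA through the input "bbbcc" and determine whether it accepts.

Answer: ACCEPT

Trace:
S₀ = ε-closure({0}) = {0,1,2,3,4,6,7,8,9,10,12}
'b' @ 1: {1,2,3,4,5,6,7,8,9,10,11,12}  ✓accept
'b' @ 2: {1,2,3,4,5,6,7,8,9,10,11,12}  ✓accept
'b' @ 3: {1,2,3,4,5,6,7,8,9,10,11,12}  ✓accept
'c' @ 4: {1,2,3,4,6,7,8,9,10,12,13}  ✓accept
'c' @ 5: {1,2,3,4,6,7,8,9,10,12,13}  ✓accept
end set {1,2,3,4,6,7,8,9,10,12,13} — state 1 in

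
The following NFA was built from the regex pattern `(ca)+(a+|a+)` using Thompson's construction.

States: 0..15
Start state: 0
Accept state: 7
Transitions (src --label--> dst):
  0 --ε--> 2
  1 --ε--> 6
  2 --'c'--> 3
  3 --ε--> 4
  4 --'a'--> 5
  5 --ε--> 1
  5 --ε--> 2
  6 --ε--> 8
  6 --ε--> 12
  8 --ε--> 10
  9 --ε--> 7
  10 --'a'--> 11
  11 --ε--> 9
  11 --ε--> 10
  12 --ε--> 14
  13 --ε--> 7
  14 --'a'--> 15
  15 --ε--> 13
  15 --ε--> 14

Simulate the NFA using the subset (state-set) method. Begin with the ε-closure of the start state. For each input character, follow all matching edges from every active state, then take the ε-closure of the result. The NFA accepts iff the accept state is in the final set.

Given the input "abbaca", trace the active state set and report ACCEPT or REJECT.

start: ε-closure({0}) = {0,2}
'a' @ 1: {}  — state set empty
rest 'bbaca' ignored (set empty)
final: {}; accept 7 not in set

Answer: REJECT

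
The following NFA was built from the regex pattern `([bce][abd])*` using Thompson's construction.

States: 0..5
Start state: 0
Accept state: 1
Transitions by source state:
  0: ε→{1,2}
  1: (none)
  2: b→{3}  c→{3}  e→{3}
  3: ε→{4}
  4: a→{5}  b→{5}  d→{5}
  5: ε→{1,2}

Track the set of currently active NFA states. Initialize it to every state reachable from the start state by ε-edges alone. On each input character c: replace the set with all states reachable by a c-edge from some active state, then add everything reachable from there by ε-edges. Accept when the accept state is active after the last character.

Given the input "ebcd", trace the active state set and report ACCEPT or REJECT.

Answer: ACCEPT

Derivation:
start: ε-closure({0}) = {0,1,2}
'e' @ 1: {3,4}
'b' @ 2: {1,2,5}  (accept∈set)
'c' @ 3: {3,4}
'd' @ 4: {1,2,5}  (accept∈set)
end set {1,2,5} — state 1 in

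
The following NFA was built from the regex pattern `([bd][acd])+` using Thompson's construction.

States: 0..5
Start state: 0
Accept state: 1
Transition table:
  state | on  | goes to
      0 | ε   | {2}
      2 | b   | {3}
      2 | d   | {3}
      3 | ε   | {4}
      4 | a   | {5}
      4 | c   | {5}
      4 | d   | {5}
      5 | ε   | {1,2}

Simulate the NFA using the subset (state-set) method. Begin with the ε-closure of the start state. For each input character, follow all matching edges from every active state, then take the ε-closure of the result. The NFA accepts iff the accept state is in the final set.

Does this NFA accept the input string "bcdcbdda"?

initial (ε-close {0}): {0,2}
'b' @ 1: {3,4}
'c' @ 2: {1,2,5}  ✓accept
'd' @ 3: {3,4}
'c' @ 4: {1,2,5}  ✓accept
'b' @ 5: {3,4}
'd' @ 6: {1,2,5}  ✓accept
'd' @ 7: {3,4}
'a' @ 8: {1,2,5}  ✓accept
final: {1,2,5}; accept 1 in set

Answer: ACCEPT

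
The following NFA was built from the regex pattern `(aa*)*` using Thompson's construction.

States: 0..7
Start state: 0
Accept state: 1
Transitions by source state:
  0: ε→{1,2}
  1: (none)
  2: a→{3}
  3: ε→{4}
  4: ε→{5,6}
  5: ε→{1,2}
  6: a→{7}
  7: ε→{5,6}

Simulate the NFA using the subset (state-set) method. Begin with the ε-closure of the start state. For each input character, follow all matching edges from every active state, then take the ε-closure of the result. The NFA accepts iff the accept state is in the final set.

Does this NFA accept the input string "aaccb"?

Answer: REJECT

Derivation:
initial (ε-close {0}): {0,1,2}
'a' @ 1: {1,2,3,4,5,6}  [accepting]
'a' @ 2: {1,2,3,4,5,6,7}  [accepting]
'c' @ 3: {}  — dead — no transitions
rest 'cb' ignored (set empty)
end set {} — state 1 not in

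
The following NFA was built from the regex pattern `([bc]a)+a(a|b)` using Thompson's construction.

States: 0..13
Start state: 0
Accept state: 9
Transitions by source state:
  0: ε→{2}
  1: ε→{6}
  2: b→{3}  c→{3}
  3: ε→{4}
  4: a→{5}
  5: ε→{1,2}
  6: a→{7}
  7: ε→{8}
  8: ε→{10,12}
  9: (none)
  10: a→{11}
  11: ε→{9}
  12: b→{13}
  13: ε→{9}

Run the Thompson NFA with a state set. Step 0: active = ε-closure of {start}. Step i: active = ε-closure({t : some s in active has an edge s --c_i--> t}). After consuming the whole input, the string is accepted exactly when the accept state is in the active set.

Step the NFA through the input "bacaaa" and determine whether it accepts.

Answer: ACCEPT

Derivation:
S₀ = ε-closure({0}) = {0,2}
'b' @ 1: {3,4}
'a' @ 2: {1,2,5,6}
'c' @ 3: {3,4}
'a' @ 4: {1,2,5,6}
'a' @ 5: {7,8,10,12}
'a' @ 6: {9,11}  [accepting]
after full input: {9,11}  (accept=9 in)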